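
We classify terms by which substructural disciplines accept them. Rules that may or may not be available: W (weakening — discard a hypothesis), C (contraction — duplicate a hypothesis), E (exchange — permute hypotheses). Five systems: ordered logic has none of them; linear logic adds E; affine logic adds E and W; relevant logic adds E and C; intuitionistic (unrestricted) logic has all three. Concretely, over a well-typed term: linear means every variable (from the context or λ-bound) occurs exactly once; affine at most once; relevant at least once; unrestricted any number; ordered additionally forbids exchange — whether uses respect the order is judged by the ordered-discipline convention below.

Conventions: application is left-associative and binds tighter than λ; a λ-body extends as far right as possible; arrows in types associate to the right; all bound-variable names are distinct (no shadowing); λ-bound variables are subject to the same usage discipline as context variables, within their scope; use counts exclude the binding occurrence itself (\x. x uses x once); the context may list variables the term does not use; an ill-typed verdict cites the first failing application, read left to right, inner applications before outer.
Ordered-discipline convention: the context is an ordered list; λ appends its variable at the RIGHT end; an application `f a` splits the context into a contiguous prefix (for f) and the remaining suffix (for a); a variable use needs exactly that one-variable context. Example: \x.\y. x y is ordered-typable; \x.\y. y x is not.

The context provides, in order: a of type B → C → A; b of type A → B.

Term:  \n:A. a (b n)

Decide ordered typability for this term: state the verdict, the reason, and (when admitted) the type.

yes — a, b, n: once each, no exchange needed; term : A → C → A
use counts: a ×1; b ×1; n (bound) ×1
order of uses: a, b, n
typing: ✓ — A → C → A
per-discipline verdicts: ordered ✓ | linear ✓ | affine ✓ | relevant ✓ | unrestricted ✓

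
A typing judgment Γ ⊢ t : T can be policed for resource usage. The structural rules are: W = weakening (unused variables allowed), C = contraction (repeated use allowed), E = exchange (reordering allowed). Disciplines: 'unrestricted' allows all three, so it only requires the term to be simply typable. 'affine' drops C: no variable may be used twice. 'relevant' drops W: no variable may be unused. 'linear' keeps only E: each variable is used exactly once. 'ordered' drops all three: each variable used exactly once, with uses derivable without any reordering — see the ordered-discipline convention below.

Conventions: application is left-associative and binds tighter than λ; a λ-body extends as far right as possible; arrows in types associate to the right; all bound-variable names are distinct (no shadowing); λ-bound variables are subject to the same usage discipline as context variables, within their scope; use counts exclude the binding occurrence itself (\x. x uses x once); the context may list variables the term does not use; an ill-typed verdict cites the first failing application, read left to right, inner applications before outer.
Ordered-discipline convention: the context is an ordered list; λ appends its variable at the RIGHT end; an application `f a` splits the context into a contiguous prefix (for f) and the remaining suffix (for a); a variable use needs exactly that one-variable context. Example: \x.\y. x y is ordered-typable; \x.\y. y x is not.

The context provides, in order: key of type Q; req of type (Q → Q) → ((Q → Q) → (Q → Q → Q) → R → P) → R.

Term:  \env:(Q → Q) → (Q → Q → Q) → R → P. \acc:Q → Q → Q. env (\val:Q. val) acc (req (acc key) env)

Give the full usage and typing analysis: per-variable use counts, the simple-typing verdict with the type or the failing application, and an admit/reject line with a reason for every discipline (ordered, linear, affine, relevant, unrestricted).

variable uses: key: 1; req: 1; env (λ-bound): 2; acc (λ-bound): 2; val (λ-bound): 1
left-to-right use order: env, val, acc, req, acc, key, env
typing: well-typed at ((Q → Q) → (Q → Q → Q) → R → P) → (Q → Q → Q) → P
ordered ✗ (needs contraction — env ×2, acc ×2)
linear ✗ (needs contraction — env ×2, acc ×2)
affine ✗ (needs contraction — env ×2, acc ×2)
relevant ✓ (key, req, env, acc, val: all used, weakening unneeded)
unrestricted ✓ (well-typed at ((Q → Q) → (Q → Q → Q) → R → P) → (Q → Q → Q) → P; no restrictions here)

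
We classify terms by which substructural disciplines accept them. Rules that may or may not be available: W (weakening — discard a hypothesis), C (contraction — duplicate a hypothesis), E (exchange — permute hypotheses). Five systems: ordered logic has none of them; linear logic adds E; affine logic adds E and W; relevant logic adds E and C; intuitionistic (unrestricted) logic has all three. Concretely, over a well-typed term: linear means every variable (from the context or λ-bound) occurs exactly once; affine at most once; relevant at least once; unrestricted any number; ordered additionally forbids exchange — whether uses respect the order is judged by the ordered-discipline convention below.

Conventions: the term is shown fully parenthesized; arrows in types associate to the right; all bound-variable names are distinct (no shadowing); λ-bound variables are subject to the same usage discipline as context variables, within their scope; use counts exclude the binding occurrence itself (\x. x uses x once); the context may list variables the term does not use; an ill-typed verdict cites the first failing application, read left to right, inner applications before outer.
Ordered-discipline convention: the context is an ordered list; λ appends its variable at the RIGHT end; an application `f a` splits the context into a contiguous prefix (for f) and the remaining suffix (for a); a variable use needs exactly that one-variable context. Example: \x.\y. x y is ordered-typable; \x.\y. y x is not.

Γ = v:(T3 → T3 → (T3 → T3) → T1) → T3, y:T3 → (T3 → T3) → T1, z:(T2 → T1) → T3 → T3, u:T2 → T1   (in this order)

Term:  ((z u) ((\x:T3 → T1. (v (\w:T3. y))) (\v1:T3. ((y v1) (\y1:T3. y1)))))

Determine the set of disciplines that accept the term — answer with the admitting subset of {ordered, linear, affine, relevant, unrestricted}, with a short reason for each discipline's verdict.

admitted in: unrestricted
counts: v: 1×, y: 2×, z: 1×, u: 1×, x (bound): 0×, w (bound): 0×, v1 (bound): 1×, y1 (bound): 1×
use order (left to right): z, u, v, y, y, v1, y1
typing: well-typed — term : T3
ordered ✗ (uses contraction: y ×2; x, w left unused)
linear ✗ (uses contraction: y ×2; x, w left unused)
affine ✗ (uses contraction: y ×2)
relevant ✗ (x, w left unused)
unrestricted ✓ (type-checks (T3) and nothing is barred)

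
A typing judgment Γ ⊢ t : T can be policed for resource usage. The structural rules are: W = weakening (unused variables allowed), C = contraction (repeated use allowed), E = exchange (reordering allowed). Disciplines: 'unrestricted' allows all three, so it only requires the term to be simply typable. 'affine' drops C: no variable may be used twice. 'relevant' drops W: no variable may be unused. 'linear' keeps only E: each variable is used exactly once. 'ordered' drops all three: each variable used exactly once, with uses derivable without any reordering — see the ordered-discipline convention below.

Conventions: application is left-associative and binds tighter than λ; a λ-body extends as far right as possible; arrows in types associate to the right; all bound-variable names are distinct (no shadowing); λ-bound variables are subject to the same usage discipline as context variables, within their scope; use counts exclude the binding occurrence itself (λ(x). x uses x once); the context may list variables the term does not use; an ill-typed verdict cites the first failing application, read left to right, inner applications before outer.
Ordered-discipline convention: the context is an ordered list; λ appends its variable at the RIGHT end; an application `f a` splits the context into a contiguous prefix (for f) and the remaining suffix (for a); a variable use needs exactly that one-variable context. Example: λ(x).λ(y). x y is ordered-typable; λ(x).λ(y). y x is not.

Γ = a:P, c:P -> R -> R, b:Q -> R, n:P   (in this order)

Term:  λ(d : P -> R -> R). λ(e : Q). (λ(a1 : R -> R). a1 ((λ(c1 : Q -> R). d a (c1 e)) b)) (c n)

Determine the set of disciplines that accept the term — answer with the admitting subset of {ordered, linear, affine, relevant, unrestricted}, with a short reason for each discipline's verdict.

admitted by: linear, affine, relevant, unrestricted
use counts: a=1, c=1, b=1, n=1, d [bound]=1, e [bound]=1, a1 [bound]=1, c1 [bound]=1
left-to-right use order: a1, d, a, c1, e, b, c, n
typing: well-typed at (P -> R -> R) -> Q -> R
ordered: ✗ — use order a1, d, a, c1, e, b, c, n needs exchange
linear: ✓ — each of a, c, b, n, d, e, a1, c1 used exactly once
affine: ✓ — no duplicate uses among a, c, b, n, d, e, a1, c1
relevant: ✓ — a, c, b, n, d, e, a1, c1: all used, weakening unneeded
unrestricted: ✓ — typability at (P -> R -> R) -> Q -> R is all that's needed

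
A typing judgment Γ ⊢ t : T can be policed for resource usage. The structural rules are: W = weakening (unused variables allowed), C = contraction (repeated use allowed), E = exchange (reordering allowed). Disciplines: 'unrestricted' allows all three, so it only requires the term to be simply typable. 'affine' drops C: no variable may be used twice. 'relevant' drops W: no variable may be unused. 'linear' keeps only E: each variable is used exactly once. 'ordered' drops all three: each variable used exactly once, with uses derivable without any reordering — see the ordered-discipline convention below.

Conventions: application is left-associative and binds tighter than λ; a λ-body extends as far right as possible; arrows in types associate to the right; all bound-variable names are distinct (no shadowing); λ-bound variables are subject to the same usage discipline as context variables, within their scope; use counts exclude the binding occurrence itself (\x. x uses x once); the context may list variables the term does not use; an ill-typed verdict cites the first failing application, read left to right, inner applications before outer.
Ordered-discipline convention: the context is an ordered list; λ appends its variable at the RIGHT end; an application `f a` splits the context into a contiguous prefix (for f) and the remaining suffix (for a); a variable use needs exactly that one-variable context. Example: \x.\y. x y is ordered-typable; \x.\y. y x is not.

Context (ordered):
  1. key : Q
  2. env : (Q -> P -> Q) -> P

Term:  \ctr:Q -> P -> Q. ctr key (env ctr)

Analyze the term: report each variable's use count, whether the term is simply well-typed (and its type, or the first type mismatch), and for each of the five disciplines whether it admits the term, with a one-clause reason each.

usage: key: 1×; env: 1×; ctr (λ-bound): 2×
left-to-right use order: ctr, key, env, ctr
typing: ✓ — (Q -> P -> Q) -> Q
ordered ✗ (needs contraction — ctr ×2)
linear ✗ (needs contraction — ctr ×2)
affine ✗ (needs contraction — ctr ×2)
relevant ✓ (key, env, ctr: all used, weakening unneeded)
unrestricted ✓ (type-checks ((Q -> P -> Q) -> Q) and nothing is barred)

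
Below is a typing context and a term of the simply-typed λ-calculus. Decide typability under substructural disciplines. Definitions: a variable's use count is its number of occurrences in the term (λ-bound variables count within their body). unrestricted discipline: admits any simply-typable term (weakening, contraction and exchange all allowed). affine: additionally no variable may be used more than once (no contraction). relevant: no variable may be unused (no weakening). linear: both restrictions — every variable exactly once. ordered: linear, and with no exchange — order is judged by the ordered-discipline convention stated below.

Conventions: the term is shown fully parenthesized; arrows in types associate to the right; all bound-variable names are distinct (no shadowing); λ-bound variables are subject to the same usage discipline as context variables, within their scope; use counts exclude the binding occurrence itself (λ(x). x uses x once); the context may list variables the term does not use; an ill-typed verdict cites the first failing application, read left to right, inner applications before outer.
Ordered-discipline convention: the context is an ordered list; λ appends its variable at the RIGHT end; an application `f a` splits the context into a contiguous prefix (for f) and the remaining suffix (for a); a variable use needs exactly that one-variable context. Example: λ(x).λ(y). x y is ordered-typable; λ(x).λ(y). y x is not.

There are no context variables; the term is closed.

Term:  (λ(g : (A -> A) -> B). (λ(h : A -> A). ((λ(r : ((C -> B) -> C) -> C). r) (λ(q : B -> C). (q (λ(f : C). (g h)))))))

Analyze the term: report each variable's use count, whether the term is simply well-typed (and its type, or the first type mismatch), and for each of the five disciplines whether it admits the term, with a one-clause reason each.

use counts: g (bound): 1×, h (bound): 1×, r (bound): 1×, q (bound): 1×, f (bound): 0×
uses in reading order: r, q, g, h
typing: ill-typed: an application expects B but receives C -> B
ordered: ✗ — not simply typable
linear: ✗ — fails simple typing
affine: ✗ — a type mismatch blocks all five
relevant: ✗ — the type mismatch rejects it
unrestricted: ✗ — not simply typable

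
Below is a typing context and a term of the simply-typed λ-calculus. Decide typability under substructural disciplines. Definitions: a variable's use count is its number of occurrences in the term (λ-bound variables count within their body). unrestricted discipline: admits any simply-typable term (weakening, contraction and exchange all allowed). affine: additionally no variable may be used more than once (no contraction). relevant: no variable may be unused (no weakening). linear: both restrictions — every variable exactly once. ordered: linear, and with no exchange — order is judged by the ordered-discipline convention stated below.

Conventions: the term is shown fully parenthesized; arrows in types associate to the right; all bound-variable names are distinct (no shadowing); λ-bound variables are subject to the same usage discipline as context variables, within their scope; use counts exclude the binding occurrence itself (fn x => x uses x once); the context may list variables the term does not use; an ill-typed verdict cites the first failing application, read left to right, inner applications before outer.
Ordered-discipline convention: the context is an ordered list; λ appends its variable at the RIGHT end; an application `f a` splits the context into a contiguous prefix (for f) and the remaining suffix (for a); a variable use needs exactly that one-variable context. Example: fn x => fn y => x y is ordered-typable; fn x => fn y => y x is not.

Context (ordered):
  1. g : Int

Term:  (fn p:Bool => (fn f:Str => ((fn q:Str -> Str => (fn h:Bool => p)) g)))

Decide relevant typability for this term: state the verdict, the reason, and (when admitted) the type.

no — not simply typable
counts: g=1; p [bound]=1; f [bound]=0; q [bound]=0; h [bound]=0
order of uses: p, g
typing: ill-typed: argument of type Int where Str -> Str is required
per-discipline verdicts: ordered ✗; linear ✗; affine ✗; relevant ✗; unrestricted ✗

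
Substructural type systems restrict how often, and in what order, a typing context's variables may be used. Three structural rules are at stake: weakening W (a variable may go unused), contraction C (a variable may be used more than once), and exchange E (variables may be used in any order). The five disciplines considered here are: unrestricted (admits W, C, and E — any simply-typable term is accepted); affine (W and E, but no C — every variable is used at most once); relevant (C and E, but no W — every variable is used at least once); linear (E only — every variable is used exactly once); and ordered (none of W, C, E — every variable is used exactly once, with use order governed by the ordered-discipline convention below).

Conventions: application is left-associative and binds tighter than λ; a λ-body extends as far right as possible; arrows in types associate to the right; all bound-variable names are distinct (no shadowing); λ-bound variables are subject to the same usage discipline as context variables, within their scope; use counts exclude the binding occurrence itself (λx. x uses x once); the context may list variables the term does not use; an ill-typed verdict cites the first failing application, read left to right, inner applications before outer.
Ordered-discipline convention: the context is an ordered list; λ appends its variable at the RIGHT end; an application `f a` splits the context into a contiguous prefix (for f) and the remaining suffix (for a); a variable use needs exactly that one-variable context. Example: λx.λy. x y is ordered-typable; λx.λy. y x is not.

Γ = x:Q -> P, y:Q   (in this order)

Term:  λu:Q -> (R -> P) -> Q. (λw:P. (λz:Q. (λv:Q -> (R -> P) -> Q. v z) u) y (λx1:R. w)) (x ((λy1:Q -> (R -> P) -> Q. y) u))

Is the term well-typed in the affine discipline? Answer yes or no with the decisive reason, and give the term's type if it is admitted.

no — y ×2, u ×2 used more than once (contraction)
variable uses: x=1; y=2; u (λ-bound)=2; w (λ-bound)=1; z (λ-bound)=1; v (λ-bound)=1; x1 (λ-bound)=0; y1 (λ-bound)=0
left-to-right use order: v, z, u, y, w, x, y, u
typing: well-typed at (Q -> (R -> P) -> Q) -> Q
per-discipline verdicts: ordered ✗, linear ✗, affine ✗, relevant ✗, unrestricted ✓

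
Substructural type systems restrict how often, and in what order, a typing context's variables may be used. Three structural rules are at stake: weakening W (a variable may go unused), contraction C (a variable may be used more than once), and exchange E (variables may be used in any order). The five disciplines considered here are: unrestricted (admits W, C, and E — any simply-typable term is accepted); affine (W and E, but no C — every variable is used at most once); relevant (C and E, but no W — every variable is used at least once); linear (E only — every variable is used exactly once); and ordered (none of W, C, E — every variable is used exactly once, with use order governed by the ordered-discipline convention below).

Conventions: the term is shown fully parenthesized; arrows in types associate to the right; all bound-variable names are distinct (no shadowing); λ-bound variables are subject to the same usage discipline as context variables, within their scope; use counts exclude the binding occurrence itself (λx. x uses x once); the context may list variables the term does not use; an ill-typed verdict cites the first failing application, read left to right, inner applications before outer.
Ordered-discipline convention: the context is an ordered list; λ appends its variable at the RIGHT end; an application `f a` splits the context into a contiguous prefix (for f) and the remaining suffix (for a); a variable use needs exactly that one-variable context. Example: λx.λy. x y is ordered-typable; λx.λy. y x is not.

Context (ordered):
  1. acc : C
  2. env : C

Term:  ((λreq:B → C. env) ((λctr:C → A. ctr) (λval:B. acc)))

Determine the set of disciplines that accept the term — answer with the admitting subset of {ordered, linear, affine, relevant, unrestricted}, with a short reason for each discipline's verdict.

admitted by: none
use counts: acc=1; env=1; req [bound]=0; ctr [bound]=1; val [bound]=0
uses in reading order: env, ctr, acc
typing: ill-typed: argument of type B → C where C → A is required
ordered: ✗, a type mismatch blocks all five
linear: ✗, the type mismatch rejects it
affine: ✗, not simply typable
relevant: ✗, fails simple typing
unrestricted: ✗, a type mismatch blocks all five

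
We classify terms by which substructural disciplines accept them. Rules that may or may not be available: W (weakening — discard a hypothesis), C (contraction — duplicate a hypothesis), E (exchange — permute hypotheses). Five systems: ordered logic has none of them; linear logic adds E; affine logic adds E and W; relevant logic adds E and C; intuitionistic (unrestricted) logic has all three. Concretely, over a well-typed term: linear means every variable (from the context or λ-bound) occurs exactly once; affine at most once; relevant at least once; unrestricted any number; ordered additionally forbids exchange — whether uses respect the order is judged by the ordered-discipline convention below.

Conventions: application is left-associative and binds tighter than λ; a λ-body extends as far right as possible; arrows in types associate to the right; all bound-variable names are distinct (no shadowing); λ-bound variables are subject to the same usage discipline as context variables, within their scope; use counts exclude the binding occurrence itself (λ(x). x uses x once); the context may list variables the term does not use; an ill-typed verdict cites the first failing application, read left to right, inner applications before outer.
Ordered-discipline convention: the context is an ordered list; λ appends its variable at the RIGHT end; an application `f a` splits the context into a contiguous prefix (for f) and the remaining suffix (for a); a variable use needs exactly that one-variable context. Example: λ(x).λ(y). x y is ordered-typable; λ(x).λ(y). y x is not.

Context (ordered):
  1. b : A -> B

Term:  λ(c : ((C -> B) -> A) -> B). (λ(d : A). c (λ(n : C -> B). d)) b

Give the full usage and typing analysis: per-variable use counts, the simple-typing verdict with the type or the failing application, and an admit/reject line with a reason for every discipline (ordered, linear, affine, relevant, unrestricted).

variable uses: b=1; c (λ-bound)=1; d (λ-bound)=1; n (λ-bound)=0
use order (left to right): c, d, b
typing: ill-typed: argument of type A -> B where A is required
ordered ✗ (fails simple typing)
linear ✗ (a type mismatch blocks all five)
affine ✗ (the type mismatch rejects it)
relevant ✗ (not simply typable)
unrestricted ✗ (fails simple typing)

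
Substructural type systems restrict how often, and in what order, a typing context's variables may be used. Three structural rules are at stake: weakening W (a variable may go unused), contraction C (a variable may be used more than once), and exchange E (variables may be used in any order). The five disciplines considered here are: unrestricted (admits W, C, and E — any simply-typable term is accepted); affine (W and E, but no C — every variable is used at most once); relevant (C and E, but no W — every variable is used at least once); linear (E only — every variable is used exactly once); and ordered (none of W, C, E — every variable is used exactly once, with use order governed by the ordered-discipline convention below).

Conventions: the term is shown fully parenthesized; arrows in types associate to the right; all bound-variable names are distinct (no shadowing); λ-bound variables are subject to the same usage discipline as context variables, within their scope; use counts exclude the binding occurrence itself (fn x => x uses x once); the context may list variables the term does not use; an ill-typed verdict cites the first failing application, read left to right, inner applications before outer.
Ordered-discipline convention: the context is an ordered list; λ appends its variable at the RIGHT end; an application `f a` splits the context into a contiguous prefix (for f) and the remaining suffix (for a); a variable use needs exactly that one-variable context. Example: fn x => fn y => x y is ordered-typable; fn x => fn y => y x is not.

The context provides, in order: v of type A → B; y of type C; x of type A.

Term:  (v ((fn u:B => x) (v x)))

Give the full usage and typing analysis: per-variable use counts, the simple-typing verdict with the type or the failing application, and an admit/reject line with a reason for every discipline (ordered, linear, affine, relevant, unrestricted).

usage: v=2; y=0; x=2; u (bound)=0
left-to-right use order: v, x, v, x
typing: the term checks, with type B
ordered: ✗, needs contraction — v ×2, x ×2; unused: y, u — weakening required
linear: ✗, needs contraction — v ×2, x ×2; unused: y, u — weakening required
affine: ✗, needs contraction — v ×2, x ×2
relevant: ✗, unused: y, u — weakening required
unrestricted: ✓, type-checks (B) and nothing is barred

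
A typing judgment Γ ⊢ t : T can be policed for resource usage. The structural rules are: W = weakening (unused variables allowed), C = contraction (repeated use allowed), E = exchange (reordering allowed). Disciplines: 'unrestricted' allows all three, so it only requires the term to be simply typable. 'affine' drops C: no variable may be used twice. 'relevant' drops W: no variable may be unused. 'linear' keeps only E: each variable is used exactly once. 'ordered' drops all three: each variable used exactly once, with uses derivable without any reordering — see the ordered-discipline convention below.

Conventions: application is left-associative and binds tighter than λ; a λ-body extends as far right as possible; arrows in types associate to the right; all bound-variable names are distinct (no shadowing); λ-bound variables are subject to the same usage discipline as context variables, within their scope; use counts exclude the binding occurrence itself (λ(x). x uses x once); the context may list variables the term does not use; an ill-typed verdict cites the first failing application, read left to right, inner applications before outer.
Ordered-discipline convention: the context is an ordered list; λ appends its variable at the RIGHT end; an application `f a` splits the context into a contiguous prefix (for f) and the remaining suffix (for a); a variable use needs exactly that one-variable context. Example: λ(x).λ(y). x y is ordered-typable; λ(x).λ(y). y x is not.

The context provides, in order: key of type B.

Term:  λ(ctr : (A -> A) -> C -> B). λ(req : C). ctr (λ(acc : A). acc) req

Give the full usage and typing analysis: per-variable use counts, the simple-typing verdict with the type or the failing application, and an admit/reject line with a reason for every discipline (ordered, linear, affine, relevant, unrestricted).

counts: key ×0; ctr (bound) ×1; req (bound) ×1; acc (bound) ×1
order of uses: ctr, acc, req
typing: ✓ — ((A -> A) -> C -> B) -> C -> B
ordered: ✗, unused: key — weakening required
linear: ✗, unused: key — weakening required
affine: ✓, none of key, ctr, req, acc used more than once
relevant: ✗, unused: key — weakening required
unrestricted: ✓, type-checks (((A -> A) -> C -> B) -> C -> B) and nothing is barred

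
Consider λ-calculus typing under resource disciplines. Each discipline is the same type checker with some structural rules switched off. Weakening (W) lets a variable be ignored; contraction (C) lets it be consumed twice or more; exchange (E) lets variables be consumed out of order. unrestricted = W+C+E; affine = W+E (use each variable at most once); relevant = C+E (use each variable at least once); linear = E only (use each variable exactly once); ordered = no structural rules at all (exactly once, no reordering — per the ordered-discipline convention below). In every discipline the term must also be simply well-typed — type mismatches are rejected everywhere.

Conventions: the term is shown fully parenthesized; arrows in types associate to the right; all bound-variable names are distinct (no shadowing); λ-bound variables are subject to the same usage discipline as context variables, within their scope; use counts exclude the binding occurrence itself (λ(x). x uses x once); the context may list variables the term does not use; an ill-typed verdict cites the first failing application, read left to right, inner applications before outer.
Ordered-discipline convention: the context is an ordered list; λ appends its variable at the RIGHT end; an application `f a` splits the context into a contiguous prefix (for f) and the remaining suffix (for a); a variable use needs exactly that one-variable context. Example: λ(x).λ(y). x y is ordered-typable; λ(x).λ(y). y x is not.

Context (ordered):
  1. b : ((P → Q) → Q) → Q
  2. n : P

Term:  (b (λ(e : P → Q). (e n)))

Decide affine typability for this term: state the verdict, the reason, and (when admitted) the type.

yes — no duplicate uses among b, n, e; term : Q
counts: b: 1, n: 1, e [bound]: 1
use order (left to right): b, e, n
typing: the term checks, with type Q
per-discipline verdicts: ordered ✗, linear ✓, affine ✓, relevant ✓, unrestricted ✓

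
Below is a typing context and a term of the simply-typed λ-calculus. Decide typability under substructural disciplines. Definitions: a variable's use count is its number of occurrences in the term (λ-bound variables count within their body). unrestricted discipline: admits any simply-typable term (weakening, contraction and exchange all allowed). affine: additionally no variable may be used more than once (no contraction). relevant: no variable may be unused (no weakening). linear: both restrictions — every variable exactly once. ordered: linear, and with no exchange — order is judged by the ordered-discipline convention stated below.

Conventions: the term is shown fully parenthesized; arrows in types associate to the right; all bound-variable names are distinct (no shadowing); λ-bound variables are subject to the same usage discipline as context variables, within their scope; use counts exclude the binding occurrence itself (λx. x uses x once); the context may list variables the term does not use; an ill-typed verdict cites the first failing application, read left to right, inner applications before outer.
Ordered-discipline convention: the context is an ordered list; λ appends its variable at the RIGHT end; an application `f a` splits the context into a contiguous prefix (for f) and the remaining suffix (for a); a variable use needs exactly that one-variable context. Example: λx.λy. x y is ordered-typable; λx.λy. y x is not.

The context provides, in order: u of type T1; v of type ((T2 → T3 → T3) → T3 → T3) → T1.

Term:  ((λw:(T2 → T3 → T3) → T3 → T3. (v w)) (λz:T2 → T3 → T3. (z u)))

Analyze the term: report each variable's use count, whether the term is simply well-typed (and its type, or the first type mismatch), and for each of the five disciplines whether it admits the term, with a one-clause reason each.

use counts: u: 1×, v: 1×, w (λ-bound): 1×, z (λ-bound): 1×
uses in reading order: v, w, z, u
typing: ill-typed: a function awaiting T2 gets T1
ordered ✗ (fails simple typing)
linear ✗ (a type mismatch blocks all five)
affine ✗ (the type mismatch rejects it)
relevant ✗ (not simply typable)
unrestricted ✗ (fails simple typing)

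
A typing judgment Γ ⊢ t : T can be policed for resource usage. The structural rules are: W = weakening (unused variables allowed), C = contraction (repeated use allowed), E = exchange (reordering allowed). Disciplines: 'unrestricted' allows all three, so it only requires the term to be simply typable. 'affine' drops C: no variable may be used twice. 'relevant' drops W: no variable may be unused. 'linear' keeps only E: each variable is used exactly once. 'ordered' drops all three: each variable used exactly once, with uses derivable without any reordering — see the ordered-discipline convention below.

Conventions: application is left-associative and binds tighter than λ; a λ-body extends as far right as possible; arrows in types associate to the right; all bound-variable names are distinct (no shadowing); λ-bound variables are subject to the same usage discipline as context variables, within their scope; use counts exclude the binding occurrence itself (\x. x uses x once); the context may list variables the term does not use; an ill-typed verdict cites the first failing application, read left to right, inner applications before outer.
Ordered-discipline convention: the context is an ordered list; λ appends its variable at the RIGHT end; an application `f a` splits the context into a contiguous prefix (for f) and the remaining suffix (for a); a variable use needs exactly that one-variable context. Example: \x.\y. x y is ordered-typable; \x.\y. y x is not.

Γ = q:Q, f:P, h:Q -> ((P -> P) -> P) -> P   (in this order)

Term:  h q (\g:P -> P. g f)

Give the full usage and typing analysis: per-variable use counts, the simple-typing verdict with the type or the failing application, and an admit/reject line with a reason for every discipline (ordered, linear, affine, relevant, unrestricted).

use counts: q ×1; f ×1; h ×1; g (bound) ×1
use order (left to right): h, q, g, f
typing: well-typed at P
ordered ✗ (needs exchange: uses follow h, q, g, f)
linear ✓ (single use per variable (q, f, h, g))
affine ✓ (no duplicate uses among q, f, h, g)
relevant ✓ (at least one use each (q, f, h, g))
unrestricted ✓ (type-checks (P) and nothing is barred)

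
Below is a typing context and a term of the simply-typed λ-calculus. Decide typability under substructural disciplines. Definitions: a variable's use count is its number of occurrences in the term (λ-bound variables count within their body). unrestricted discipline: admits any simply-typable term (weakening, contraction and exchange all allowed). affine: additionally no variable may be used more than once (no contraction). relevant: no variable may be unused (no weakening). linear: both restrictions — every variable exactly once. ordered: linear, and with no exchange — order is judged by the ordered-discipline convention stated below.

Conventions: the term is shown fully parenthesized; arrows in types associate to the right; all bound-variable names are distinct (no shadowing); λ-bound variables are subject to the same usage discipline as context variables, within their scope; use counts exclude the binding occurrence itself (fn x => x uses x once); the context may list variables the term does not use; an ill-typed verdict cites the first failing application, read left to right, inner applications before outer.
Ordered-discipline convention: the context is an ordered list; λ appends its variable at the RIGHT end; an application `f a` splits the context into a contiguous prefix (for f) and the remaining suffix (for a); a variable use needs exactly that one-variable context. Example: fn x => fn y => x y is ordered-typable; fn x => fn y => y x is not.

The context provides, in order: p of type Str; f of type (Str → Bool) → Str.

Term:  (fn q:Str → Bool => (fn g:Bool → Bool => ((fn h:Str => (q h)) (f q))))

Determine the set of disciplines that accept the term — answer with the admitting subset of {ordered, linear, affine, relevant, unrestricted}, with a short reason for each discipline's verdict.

admitted by: unrestricted
counts: p=0; f=1; q (λ-bound)=2; g (λ-bound)=0; h (λ-bound)=1
use order (left to right): q, h, f, q
typing: well-typed at (Str → Bool) → (Bool → Bool) → Bool
ordered: ✗, repeated use of q ×2; p, g never used (weakening)
linear: ✗, repeated use of q ×2; p, g never used (weakening)
affine: ✗, repeated use of q ×2
relevant: ✗, p, g never used (weakening)
unrestricted: ✓, simply typable at (Str → Bool) → (Bool → Bool) → Bool; W, C, E all held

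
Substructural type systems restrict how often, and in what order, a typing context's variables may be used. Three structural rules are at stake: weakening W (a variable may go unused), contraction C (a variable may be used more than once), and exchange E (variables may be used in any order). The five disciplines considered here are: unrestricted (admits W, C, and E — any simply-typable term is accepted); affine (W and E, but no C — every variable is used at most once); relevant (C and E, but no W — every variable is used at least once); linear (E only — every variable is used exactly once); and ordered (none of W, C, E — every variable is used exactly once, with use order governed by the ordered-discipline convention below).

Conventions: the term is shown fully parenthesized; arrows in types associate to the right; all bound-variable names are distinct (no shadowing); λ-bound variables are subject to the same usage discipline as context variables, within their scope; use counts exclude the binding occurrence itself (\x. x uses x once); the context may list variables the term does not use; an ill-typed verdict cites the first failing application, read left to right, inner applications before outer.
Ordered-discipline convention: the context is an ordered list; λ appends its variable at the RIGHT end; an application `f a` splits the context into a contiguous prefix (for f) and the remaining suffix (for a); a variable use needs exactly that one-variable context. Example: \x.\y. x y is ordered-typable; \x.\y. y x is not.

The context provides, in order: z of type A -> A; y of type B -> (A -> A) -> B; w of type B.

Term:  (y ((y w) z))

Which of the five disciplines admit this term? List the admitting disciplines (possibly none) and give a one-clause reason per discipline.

admitted by: relevant, unrestricted
usage: z ×1; y ×2; w ×1
use order (left to right): y, y, w, z
typing: the term checks, with type (A -> A) -> B
ordered: ✗ — uses contraction: y ×2
linear: ✗ — uses contraction: y ×2
affine: ✗ — uses contraction: y ×2
relevant: ✓ — every one of z, y, w appears
unrestricted: ✓ — simply typable at (A -> A) -> B; W, C, E all held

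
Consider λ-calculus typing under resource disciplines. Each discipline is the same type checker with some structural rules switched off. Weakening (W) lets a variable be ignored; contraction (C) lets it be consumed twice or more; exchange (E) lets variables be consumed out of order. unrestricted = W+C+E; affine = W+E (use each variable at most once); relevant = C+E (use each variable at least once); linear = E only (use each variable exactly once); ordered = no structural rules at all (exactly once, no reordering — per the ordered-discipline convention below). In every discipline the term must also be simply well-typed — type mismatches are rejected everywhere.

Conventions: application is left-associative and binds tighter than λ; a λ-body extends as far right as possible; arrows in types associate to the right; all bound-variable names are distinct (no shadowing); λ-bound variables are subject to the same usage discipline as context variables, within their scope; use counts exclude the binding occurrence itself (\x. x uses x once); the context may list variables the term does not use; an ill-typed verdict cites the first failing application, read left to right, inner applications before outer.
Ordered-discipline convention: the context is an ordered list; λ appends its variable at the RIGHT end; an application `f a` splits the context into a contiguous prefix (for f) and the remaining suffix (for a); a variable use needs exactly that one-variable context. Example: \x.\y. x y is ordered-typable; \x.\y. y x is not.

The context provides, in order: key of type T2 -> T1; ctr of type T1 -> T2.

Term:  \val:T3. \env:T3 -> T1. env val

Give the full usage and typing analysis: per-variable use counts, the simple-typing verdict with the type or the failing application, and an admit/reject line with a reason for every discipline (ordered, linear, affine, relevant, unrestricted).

variable uses: key: 0×, ctr: 0×, val [bound]: 1×, env [bound]: 1×
order of uses: env, val
typing: ✓ — T3 -> (T3 -> T1) -> T1
ordered ✗ (key, ctr left unused)
linear ✗ (key, ctr left unused)
affine ✓ (none of key, ctr, val, env used more than once)
relevant ✗ (key, ctr left unused)
unrestricted ✓ (typability at T3 -> (T3 -> T1) -> T1 is all that's needed)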